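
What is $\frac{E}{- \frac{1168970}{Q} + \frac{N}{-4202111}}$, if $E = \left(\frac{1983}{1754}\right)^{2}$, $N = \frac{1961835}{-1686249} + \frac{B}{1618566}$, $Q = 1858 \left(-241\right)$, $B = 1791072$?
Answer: $\frac{560951506229039941451073484653}{1145723138258275286518454750056} \approx 0.4896$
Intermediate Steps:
$Q = -447778$
$N = - \frac{8620336649}{151628072163}$ ($N = \frac{1961835}{-1686249} + \frac{1791072}{1618566} = 1961835 \left(- \frac{1}{1686249}\right) + 1791072 \cdot \frac{1}{1618566} = - \frac{653945}{562083} + \frac{298512}{269761} = - \frac{8620336649}{151628072163} \approx -0.056852$)
$E = \frac{3932289}{3076516}$ ($E = \left(1983 \cdot \frac{1}{1754}\right)^{2} = \left(\frac{1983}{1754}\right)^{2} = \frac{3932289}{3076516} \approx 1.2782$)
$\frac{E}{- \frac{1168970}{Q} + \frac{N}{-4202111}} = \frac{3932289}{3076516 \left(- \frac{1168970}{-447778} - \frac{8620336649}{151628072163 \left(-4202111\right)}\right)} = \frac{3932289}{3076516 \left(\left(-1168970\right) \left(- \frac{1}{447778}\right) - - \frac{8620336649}{637157989944936093}\right)} = \frac{3932289}{3076516 \left(\frac{584485}{223889} + \frac{8620336649}{637157989944936093}\right)} = \frac{3932289}{3076516 \cdot \frac{372409289682964524325066}{142652665210781796925677}} = \frac{3932289}{3076516} \cdot \frac{142652665210781796925677}{372409289682964524325066} = \frac{560951506229039941451073484653}{1145723138258275286518454750056}$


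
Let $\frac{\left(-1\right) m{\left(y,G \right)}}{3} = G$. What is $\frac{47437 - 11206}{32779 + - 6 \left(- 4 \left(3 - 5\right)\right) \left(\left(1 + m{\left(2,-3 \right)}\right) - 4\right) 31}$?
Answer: $\frac{36231}{23851} \approx 1.5191$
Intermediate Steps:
$m{\left(y,G \right)} = - 3 G$
$\frac{47437 - 11206}{32779 + - 6 \left(- 4 \left(3 - 5\right)\right) \left(\left(1 + m{\left(2,-3 \right)}\right) - 4\right) 31} = \frac{47437 - 11206}{32779 + - 6 \left(- 4 \left(3 - 5\right)\right) \left(\left(1 - -9\right) - 4\right) 31} = \frac{36231}{32779 + - 6 \left(\left(-4\right) \left(-2\right)\right) \left(\left(1 + 9\right) - 4\right) 31} = \frac{36231}{32779 + \left(-6\right) 8 \left(10 - 4\right) 31} = \frac{36231}{32779 + \left(-48\right) 6 \cdot 31} = \frac{36231}{32779 - 8928} = \frac{36231}{23851}$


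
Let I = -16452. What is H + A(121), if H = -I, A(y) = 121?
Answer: 16573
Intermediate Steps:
H = 16452 (H = -1*(-16452) = 16452)
H + A(121) = 16452 + 121 = 16573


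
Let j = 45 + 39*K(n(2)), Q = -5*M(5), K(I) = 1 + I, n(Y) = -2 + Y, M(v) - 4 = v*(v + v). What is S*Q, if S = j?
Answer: -22680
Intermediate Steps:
M(v) = 4 + 2*v² (M(v) = 4 + v*(v + v) = 4 + v*(2*v) = 4 + 2*v²)
Q = -270 (Q = -5*(4 + 2*5²) = -5*(4 + 2*25) = -5*(4 + 50) = -5*54 = -270)
j = 84 (j = 45 + 39*(1 + (-2 + 2)) = 45 + 39*(1 + 0) = 45 + 39*1 = 45 + 39 = 84)
S = 84
S*Q = 84*(-270) = -22680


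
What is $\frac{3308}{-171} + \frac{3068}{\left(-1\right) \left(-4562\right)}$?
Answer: $- \frac{7283234}{390051} \approx -18.673$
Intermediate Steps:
$\frac{3308}{-171} + \frac{3068}{\left(-1\right) \left(-4562\right)} = 3308 \left(- \frac{1}{171}\right) + \frac{3068}{4562} = - \frac{3308}{171} + 3068 \cdot \frac{1}{4562} = - \frac{3308}{171} + \frac{1534}{2281} = - \frac{7283234}{390051}$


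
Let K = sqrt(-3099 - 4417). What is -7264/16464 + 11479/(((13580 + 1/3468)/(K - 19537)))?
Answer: -800327976701770/48461208789 + 79618344*I*sqrt(1879)/47095441 ≈ -16515.0 + 73.282*I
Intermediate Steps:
K = 2*I*sqrt(1879) (K = sqrt(-7516) = 2*I*sqrt(1879) ≈ 86.695*I)
-7264/16464 + 11479/(((13580 + 1/3468)/(K - 19537))) = -7264/16464 + 11479/(((13580 + 1/3468)/(2*I*sqrt(1879) - 19537))) = -7264*1/16464 + 11479/(((13580 + 1/3468)/(-19537 + 2*I*sqrt(1879)))) = -454/1029 + 11479/((47095441/(3468*(-19537 + 2*I*sqrt(1879))))) = -454/1029 + 11479*(-67754316/47095441 + 6936*I*sqrt(1879)/47095441) = -454/1029 + (-777751793364/47095441 + 79618344*I*sqrt(1879)/47095441) = -800327976701770/48461208789 + 79618344*I*sqrt(1879)/47095441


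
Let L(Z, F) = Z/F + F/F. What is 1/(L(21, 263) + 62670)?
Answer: 263/16482494 ≈ 1.5956e-5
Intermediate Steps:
L(Z, F) = 1 + Z/F (L(Z, F) = Z/F + 1 = 1 + Z/F)
1/(L(21, 263) + 62670) = 1/((263 + 21)/263 + 62670) = 1/((1/263)*284 + 62670) = 1/(284/263 + 62670) = 1/(16482494/263) = 263/16482494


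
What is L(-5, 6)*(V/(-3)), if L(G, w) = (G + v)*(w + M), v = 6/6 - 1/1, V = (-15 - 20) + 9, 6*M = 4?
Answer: -2600/9 ≈ -288.89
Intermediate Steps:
M = ⅔ (M = (⅙)*4 = ⅔ ≈ 0.66667)
V = -26 (V = -35 + 9 = -26)
v = 0 (v = 6*(⅙) - 1*1 = 1 - 1 = 0)
L(G, w) = G*(⅔ + w) (L(G, w) = (G + 0)*(w + ⅔) = G*(⅔ + w))
L(-5, 6)*(V/(-3)) = ((⅓)*(-5)*(2 + 3*6))*(-26/(-3)) = ((⅓)*(-5)*(2 + 18))*(-26*(-⅓)) = ((⅓)*(-5)*20)*(26/3) = -100/3*26/3 = -2600/9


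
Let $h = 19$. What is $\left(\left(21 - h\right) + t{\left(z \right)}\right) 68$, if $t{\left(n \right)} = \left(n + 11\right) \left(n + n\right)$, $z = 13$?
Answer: $42568$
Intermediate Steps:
$t{\left(n \right)} = 2 n \left(11 + n\right)$ ($t{\left(n \right)} = \left(11 + n\right) 2 n = 2 n \left(11 + n\right)$)
$\left(\left(21 - h\right) + t{\left(z \right)}\right) 68 = \left(\left(21 - 19\right) + 2 \cdot 13 \left(11 + 13\right)\right) 68 = \left(\left(21 - 19\right) + 2 \cdot 13 \cdot 24\right) 68 = \left(2 + 624\right) 68 = 626 \cdot 68 = 42568$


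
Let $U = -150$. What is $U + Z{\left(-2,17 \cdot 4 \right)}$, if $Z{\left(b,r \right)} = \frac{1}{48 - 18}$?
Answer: $- \frac{4499}{30} \approx -149.97$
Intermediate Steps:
$Z{\left(b,r \right)} = \frac{1}{30}$
$U + Z{\left(-2,17 \cdot 4 \right)} = -150 + \frac{1}{30} = - \frac{4499}{30}$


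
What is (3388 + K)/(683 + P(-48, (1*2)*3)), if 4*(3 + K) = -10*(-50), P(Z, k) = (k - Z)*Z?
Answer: -3510/1909 ≈ -1.8387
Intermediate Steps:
P(Z, k) = Z*(k - Z)
K = 122 (K = -3 + (-10*(-50))/4 = -3 + (¼)*500 = -3 + 125 = 122)
(3388 + K)/(683 + P(-48, (1*2)*3)) = (3388 + 122)/(683 - 48*((1*2)*3 - 1*(-48))) = 3510/(683 - 48*(2*3 + 48)) = 3510/(683 - 48*(6 + 48)) = 3510/(683 - 48*54) = 3510/(683 - 2592) = 3510/(-1909) = 3510*(-1/1909) = -3510/1909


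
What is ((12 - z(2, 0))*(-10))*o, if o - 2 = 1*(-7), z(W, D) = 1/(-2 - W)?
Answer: 1225/2 ≈ 612.50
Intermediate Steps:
z(W, D) = 1/(-2 - W)
o = -5 (o = 2 + 1*(-7) = 2 - 7 = -5)
((12 - z(2, 0))*(-10))*o = ((12 - (-1)/(2 + 2))*(-10))*(-5) = ((12 - (-1)/4)*(-10))*(-5) = ((12 - 1*(-¼))*(-10))*(-5) = ((12 + ¼)*(-10))*(-5) = ((49/4)*(-10))*(-5) = -245/2*(-5) = 1225/2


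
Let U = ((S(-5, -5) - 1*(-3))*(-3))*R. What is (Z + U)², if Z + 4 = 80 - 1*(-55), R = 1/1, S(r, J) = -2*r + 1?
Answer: 7921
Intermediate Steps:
S(r, J) = 1 - 2*r
R = 1 (R = 1*1 = 1)
U = -42 (U = (((1 - 2*(-5)) - 1*(-3))*(-3))*1 = (((1 + 10) + 3)*(-3))*1 = ((11 + 3)*(-3))*1 = (14*(-3))*1 = -42*1 = -42)
Z = 131 (Z = -4 + (80 - 1*(-55)) = -4 + (80 + 55) = -4 + 135 = 131)
(Z + U)² = (131 - 42)² = 89² = 7921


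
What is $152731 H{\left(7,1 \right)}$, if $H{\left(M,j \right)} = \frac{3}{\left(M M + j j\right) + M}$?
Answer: $\frac{152731}{19} \approx 8038.5$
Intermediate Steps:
$H{\left(M,j \right)} = \frac{3}{M + M^{2} + j^{2}}$ ($H{\left(M,j \right)} = \frac{3}{\left(M^{2} + j^{2}\right) + M} = \frac{3}{M + M^{2} + j^{2}}$)
$152731 H{\left(7,1 \right)} = 152731 \frac{3}{7 + 7^{2} + 1^{2}} = 152731 \frac{3}{7 + 49 + 1} = 152731 \cdot \frac{3}{57} = 152731 \cdot 3 \cdot \frac{1}{57} = 152731 \cdot \frac{1}{19} = \frac{152731}{19}$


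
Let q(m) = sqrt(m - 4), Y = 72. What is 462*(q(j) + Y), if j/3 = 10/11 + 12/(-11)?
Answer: 33264 + 210*I*sqrt(22) ≈ 33264.0 + 984.99*I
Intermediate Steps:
j = -6/11 (j = 3*(10/11 + 12/(-11)) = 3*(10*(1/11) + 12*(-1/11)) = 3*(10/11 - 12/11) = 3*(-2/11) = -6/11 ≈ -0.54545)
q(m) = sqrt(-4 + m)
462*(q(j) + Y) = 462*(sqrt(-4 - 6/11) + 72) = 462*(sqrt(-50/11) + 72) = 462*(5*I*sqrt(22)/11 + 72) = 462*(72 + 5*I*sqrt(22)/11) = 33264 + 210*I*sqrt(22)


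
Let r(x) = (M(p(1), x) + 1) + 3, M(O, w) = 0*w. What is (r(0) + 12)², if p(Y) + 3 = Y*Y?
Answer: 256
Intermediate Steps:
p(Y) = -3 + Y² (p(Y) = -3 + Y*Y = -3 + Y²)
M(O, w) = 0
r(x) = 4 (r(x) = (0 + 1) + 3 = 1 + 3 = 4)
(r(0) + 12)² = (4 + 12)² = 16² = 256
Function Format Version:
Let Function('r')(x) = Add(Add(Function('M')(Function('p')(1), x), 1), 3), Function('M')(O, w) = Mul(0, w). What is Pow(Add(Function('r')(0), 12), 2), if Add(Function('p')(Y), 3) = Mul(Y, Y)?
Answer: 256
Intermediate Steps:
Function('p')(Y) = Add(-3, Pow(Y, 2)) (Function('p')(Y) = Add(-3, Mul(Y, Y)) = Add(-3, Pow(Y, 2)))
Function('M')(O, w) = 0
Function('r')(x) = 4 (Function('r')(x) = Add(Add(0, 1), 3) = Add(1, 3) = 4)
Pow(Add(Function('r')(0), 12), 2) = Pow(Add(4, 12), 2) = Pow(16, 2) = 256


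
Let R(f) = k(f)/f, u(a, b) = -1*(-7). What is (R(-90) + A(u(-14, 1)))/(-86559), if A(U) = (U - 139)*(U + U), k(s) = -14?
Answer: 83153/3895155 ≈ 0.021348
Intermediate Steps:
u(a, b) = 7
A(U) = 2*U*(-139 + U) (A(U) = (-139 + U)*(2*U) = 2*U*(-139 + U))
R(f) = -14/f
(R(-90) + A(u(-14, 1)))/(-86559) = (-14/(-90) + 2*7*(-139 + 7))/(-86559) = (-14*(-1/90) + 2*7*(-132))*(-1/86559) = (7/45 - 1848)*(-1/86559) = -83153/45*(-1/86559) = 83153/3895155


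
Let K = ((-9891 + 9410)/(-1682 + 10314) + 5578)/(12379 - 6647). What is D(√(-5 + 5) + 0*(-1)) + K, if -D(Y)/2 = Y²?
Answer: 3703755/3806048 ≈ 0.97312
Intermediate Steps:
K = 3703755/3806048 (K = (-481/8632 + 5578)/5732 = (-481*1/8632 + 5578)*(1/5732) = (-37/664 + 5578)*(1/5732) = (3703755/664)*(1/5732) = 3703755/3806048 ≈ 0.97312)
D(Y) = -2*Y²
D(√(-5 + 5) + 0*(-1)) + K = -2*(√(-5 + 5) + 0*(-1))² + 3703755/3806048 = -2*(√0 + 0)² + 3703755/3806048 = -2*(0 + 0)² + 3703755/3806048 = -2*0² + 3703755/3806048 = -2*0 + 3703755/3806048 = 0 + 3703755/3806048 = 3703755/3806048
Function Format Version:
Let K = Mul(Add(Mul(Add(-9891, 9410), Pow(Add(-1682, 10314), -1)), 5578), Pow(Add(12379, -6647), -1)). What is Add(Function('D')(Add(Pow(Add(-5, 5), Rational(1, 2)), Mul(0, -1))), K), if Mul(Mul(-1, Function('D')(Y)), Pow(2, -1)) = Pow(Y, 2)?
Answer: Rational(3703755, 3806048) ≈ 0.97312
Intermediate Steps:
K = Rational(3703755, 3806048) (K = Mul(Add(Mul(-481, Pow(8632, -1)), 5578), Pow(5732, -1)) = Mul(Add(Mul(-481, Rational(1, 8632)), 5578), Rational(1, 5732)) = Mul(Add(Rational(-37, 664), 5578), Rational(1, 5732)) = Mul(Rational(3703755, 664), Rational(1, 5732)) = Rational(3703755, 3806048) ≈ 0.97312)
Function('D')(Y) = Mul(-2, Pow(Y, 2))
Add(Function('D')(Add(Pow(Add(-5, 5), Rational(1, 2)), Mul(0, -1))), K) = Add(Mul(-2, Pow(Add(Pow(Add(-5, 5), Rational(1, 2)), Mul(0, -1)), 2)), Rational(3703755, 3806048)) = Add(Mul(-2, Pow(Add(Pow(0, Rational(1, 2)), 0), 2)), Rational(3703755, 3806048)) = Add(Mul(-2, Pow(Add(0, 0), 2)), Rational(3703755, 3806048)) = Add(Mul(-2, Pow(0, 2)), Rational(3703755, 3806048)) = Add(Mul(-2, 0), Rational(3703755, 3806048)) = Add(0, Rational(3703755, 3806048)) = Rational(3703755, 3806048)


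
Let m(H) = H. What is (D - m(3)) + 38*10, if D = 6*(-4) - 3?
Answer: 350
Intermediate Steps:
D = -27 (D = -24 - 3 = -27)
(D - m(3)) + 38*10 = (-27 - 1*3) + 38*10 = (-27 - 3) + 380 = -30 + 380 = 350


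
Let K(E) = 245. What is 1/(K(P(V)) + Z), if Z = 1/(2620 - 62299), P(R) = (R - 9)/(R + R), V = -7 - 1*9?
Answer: 59679/14621354 ≈ 0.0040816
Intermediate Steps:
V = -16 (V = -7 - 9 = -16)
P(R) = (-9 + R)/(2*R) (P(R) = (-9 + R)/((2*R)) = (-9 + R)*(1/(2*R)) = (-9 + R)/(2*R))
Z = -1/59679 (Z = 1/(-59679) = -1/59679 ≈ -1.6756e-5)
1/(K(P(V)) + Z) = 1/(245 - 1/59679) = 1/(14621354/59679) = 59679/14621354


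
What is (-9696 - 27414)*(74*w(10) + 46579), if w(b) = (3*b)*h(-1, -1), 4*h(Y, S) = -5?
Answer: -1625566440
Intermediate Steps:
h(Y, S) = -5/4 (h(Y, S) = (¼)*(-5) = -5/4)
w(b) = -15*b/4 (w(b) = (3*b)*(-5/4) = -15*b/4)
(-9696 - 27414)*(74*w(10) + 46579) = (-9696 - 27414)*(74*(-15/4*10) + 46579) = -37110*(74*(-75/2) + 46579) = -37110*(-2775 + 46579) = -37110*43804 = -1625566440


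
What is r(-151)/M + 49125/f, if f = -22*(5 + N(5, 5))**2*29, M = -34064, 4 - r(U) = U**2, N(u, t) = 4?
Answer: -82548439/293393232 ≈ -0.28136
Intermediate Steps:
r(U) = 4 - U**2
f = -51678 (f = -22*(5 + 4)**2*29 = -22*9**2*29 = -22*81*29 = -1782*29 = -51678)
r(-151)/M + 49125/f = (4 - 1*(-151)**2)/(-34064) + 49125/(-51678) = (4 - 1*22801)*(-1/34064) + 49125*(-1/51678) = (4 - 22801)*(-1/34064) - 16375/17226 = -22797*(-1/34064) - 16375/17226 = 22797/34064 - 16375/17226 = -82548439/293393232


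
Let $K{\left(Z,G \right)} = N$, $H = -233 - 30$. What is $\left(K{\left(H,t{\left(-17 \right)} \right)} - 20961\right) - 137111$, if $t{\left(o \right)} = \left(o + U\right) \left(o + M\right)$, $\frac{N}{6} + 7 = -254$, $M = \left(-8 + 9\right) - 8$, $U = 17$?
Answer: $-159638$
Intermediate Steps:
$M = -7$ ($M = 1 - 8 = -7$)
$H = -263$
$N = -1566$ ($N = -42 + 6 \left(-254\right) = -42 - 1524 = -1566$)
$t{\left(o \right)} = \left(-7 + o\right) \left(17 + o\right)$ ($t{\left(o \right)} = \left(o + 17\right) \left(o - 7\right) = \left(17 + o\right) \left(-7 + o\right) = \left(-7 + o\right) \left(17 + o\right)$)
$K{\left(Z,G \right)} = -1566$
$\left(K{\left(H,t{\left(-17 \right)} \right)} - 20961\right) - 137111 = \left(-1566 - 20961\right) - 137111 = -22527 - 137111 = -159638$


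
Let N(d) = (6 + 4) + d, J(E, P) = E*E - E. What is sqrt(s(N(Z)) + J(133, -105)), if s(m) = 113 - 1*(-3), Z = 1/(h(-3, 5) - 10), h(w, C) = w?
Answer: 94*sqrt(2) ≈ 132.94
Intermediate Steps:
J(E, P) = E**2 - E
Z = -1/13 (Z = 1/(-3 - 10) = 1/(-13) = -1/13 ≈ -0.076923)
N(d) = 10 + d
s(m) = 116 (s(m) = 113 + 3 = 116)
sqrt(s(N(Z)) + J(133, -105)) = sqrt(116 + 133*(-1 + 133)) = sqrt(116 + 133*132) = sqrt(116 + 17556) = sqrt(17672) = 94*sqrt(2)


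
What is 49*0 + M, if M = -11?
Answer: -11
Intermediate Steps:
49*0 + M = 49*0 - 11 = 0 - 11 = -11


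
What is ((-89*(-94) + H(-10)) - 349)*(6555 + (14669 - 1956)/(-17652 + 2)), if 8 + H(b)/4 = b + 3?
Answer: 920489925409/17650 ≈ 5.2152e+7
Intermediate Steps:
H(b) = -20 + 4*b (H(b) = -32 + 4*(b + 3) = -32 + 4*(3 + b) = -32 + (12 + 4*b) = -20 + 4*b)
((-89*(-94) + H(-10)) - 349)*(6555 + (14669 - 1956)/(-17652 + 2)) = ((-89*(-94) + (-20 + 4*(-10))) - 349)*(6555 + (14669 - 1956)/(-17652 + 2)) = ((8366 + (-20 - 40)) - 349)*(6555 + 12713/(-17650)) = ((8366 - 60) - 349)*(6555 + 12713*(-1/17650)) = (8306 - 349)*(6555 - 12713/17650) = 7957*(115683037/17650) = 920489925409/17650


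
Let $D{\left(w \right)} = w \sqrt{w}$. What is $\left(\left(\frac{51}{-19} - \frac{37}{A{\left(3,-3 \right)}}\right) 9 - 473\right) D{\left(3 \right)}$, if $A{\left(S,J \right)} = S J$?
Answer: $- \frac{26229 \sqrt{3}}{19} \approx -2391.1$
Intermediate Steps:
$A{\left(S,J \right)} = J S$
$D{\left(w \right)} = w^{\frac{3}{2}}$
$\left(\left(\frac{51}{-19} - \frac{37}{A{\left(3,-3 \right)}}\right) 9 - 473\right) D{\left(3 \right)} = \left(\left(\frac{51}{-19} - \frac{37}{\left(-3\right) 3}\right) 9 - 473\right) 3^{\frac{3}{2}} = \left(\left(51 \left(- \frac{1}{19}\right) - \frac{37}{-9}\right) 9 - 473\right) 3 \sqrt{3} = \left(\left(- \frac{51}{19} - - \frac{37}{9}\right) 9 - 473\right) 3 \sqrt{3} = \left(\left(- \frac{51}{19} + \frac{37}{9}\right) 9 - 473\right) 3 \sqrt{3} = \left(\frac{244}{171} \cdot 9 - 473\right) 3 \sqrt{3} = \left(\frac{244}{19} - 473\right) 3 \sqrt{3} = - \frac{8743 \cdot 3 \sqrt{3}}{19} = - \frac{26229 \sqrt{3}}{19}$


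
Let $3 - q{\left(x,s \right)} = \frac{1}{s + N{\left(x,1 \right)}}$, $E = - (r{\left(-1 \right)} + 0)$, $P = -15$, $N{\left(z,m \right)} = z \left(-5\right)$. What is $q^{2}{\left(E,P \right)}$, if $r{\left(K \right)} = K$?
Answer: $\frac{3721}{400} \approx 9.3025$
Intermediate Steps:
$N{\left(z,m \right)} = - 5 z$
$E = 1$ ($E = - (-1 + 0) = \left(-1\right) \left(-1\right) = 1$)
$q{\left(x,s \right)} = 3 - \frac{1}{s - 5 x}$
$q^{2}{\left(E,P \right)} = \left(\frac{-1 - 15 + 3 \left(-15\right)}{-15 - 5}\right)^{2} = \left(\frac{-1 - 15 - 45}{-15 - 5}\right)^{2} = \left(\frac{1}{-20} \left(-61\right)\right)^{2} = \left(\left(- \frac{1}{20}\right) \left(-61\right)\right)^{2} = \left(\frac{61}{20}\right)^{2} = \frac{3721}{400}$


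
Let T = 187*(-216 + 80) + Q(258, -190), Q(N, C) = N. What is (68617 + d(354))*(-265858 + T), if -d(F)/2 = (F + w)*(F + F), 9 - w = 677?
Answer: -149369554712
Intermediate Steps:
w = -668 (w = 9 - 1*677 = 9 - 677 = -668)
d(F) = -4*F*(-668 + F) (d(F) = -2*(F - 668)*(F + F) = -2*(-668 + F)*2*F = -4*F*(-668 + F))
T = -25174 (T = 187*(-216 + 80) + 258 = 187*(-136) + 258 = -25432 + 258 = -25174)
(68617 + d(354))*(-265858 + T) = (68617 + 4*354*(668 - 1*354))*(-265858 - 25174) = (68617 + 4*354*(668 - 354))*(-291032) = (68617 + 4*354*314)*(-291032) = (68617 + 444624)*(-291032) = 513241*(-291032) = -149369554712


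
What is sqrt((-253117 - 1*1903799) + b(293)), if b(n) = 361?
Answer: I*sqrt(2156555) ≈ 1468.5*I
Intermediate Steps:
sqrt((-253117 - 1*1903799) + b(293)) = sqrt((-253117 - 1*1903799) + 361) = sqrt((-253117 - 1903799) + 361) = sqrt(-2156916 + 361) = sqrt(-2156555) = I*sqrt(2156555)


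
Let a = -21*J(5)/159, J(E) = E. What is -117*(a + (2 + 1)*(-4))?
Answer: 78507/53 ≈ 1481.3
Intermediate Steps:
a = -35/53 (a = -21*5/159 = -105*1/159 = -35/53 ≈ -0.66038)
-117*(a + (2 + 1)*(-4)) = -117*(-35/53 + (2 + 1)*(-4)) = -117*(-35/53 + 3*(-4)) = -117*(-35/53 - 12) = -117*(-671/53) = 78507/53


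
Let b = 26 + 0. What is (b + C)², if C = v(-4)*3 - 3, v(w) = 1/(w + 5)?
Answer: 676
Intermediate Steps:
v(w) = 1/(5 + w)
C = 0 (C = 3/(5 - 4) - 3 = 3/1 - 3 = 1*3 - 3 = 3 - 3 = 0)
b = 26
(b + C)² = (26 + 0)² = 26² = 676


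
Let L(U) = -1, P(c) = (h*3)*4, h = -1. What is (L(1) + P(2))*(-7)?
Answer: 91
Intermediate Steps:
P(c) = -12 (P(c) = -1*3*4 = -3*4 = -12)
(L(1) + P(2))*(-7) = (-1 - 12)*(-7) = -13*(-7) = 91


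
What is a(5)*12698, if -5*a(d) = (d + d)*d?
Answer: -126980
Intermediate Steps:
a(d) = -2*d²/5 (a(d) = -(d + d)*d/5 = -2*d*d/5 = -2*d²/5)
a(5)*12698 = -⅖*5²*12698 = -⅖*25*12698 = -10*12698 = -126980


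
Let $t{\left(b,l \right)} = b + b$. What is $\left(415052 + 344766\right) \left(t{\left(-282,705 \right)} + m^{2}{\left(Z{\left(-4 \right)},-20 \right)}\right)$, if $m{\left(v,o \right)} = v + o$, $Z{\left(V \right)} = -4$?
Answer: $9117816$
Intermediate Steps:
$m{\left(v,o \right)} = o + v$
$t{\left(b,l \right)} = 2 b$
$\left(415052 + 344766\right) \left(t{\left(-282,705 \right)} + m^{2}{\left(Z{\left(-4 \right)},-20 \right)}\right) = \left(415052 + 344766\right) \left(2 \left(-282\right) + \left(-20 - 4\right)^{2}\right) = 759818 \left(-564 + \left(-24\right)^{2}\right) = 759818 \left(-564 + 576\right) = 759818 \cdot 12 = 9117816$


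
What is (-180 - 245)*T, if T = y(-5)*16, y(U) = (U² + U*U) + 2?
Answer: -353600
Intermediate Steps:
y(U) = 2 + 2*U² (y(U) = (U² + U²) + 2 = 2*U² + 2 = 2 + 2*U²)
T = 832 (T = (2 + 2*(-5)²)*16 = (2 + 2*25)*16 = (2 + 50)*16 = 52*16 = 832)
(-180 - 245)*T = (-180 - 245)*832 = -425*832 = -353600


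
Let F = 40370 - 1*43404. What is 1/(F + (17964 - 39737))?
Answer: -1/24807 ≈ -4.0311e-5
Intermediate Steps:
F = -3034 (F = 40370 - 43404 = -3034)
1/(F + (17964 - 39737)) = 1/(-3034 + (17964 - 39737)) = 1/(-3034 - 21773) = 1/(-24807) = -1/24807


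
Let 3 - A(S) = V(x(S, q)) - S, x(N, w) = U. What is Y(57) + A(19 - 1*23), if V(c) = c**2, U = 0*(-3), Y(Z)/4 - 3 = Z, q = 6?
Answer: 239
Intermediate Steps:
Y(Z) = 12 + 4*Z
U = 0
x(N, w) = 0
A(S) = 3 + S (A(S) = 3 - (0**2 - S) = 3 - (0 - S) = 3 - (-1)*S = 3 + S)
Y(57) + A(19 - 1*23) = (12 + 4*57) + (3 + (19 - 1*23)) = (12 + 228) + (3 + (19 - 23)) = 240 + (3 - 4) = 240 - 1 = 239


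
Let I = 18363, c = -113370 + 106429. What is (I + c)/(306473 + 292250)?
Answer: 11422/598723 ≈ 0.019077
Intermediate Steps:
c = -6941
(I + c)/(306473 + 292250) = (18363 - 6941)/(306473 + 292250) = 11422/598723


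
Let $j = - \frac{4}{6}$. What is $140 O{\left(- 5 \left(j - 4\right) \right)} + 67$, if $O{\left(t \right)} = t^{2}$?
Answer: $\frac{686603}{9} \approx 76289.0$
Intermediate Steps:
$j = - \frac{2}{3}$ ($j = \left(-4\right) \frac{1}{6} = - \frac{2}{3} \approx -0.66667$)
$140 O{\left(- 5 \left(j - 4\right) \right)} + 67 = 140 \left(- 5 \left(- \frac{2}{3} - 4\right)\right)^{2} + 67 = 140 \left(\left(-5\right) \left(- \frac{14}{3}\right)\right)^{2} + 67 = 140 \left(\frac{70}{3}\right)^{2} + 67 = 140 \cdot \frac{4900}{9} + 67 = \frac{686000}{9} + 67 = \frac{686603}{9}$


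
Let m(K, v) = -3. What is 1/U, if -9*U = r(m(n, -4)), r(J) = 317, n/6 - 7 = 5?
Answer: -9/317 ≈ -0.028391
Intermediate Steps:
n = 72 (n = 42 + 6*5 = 42 + 30 = 72)
U = -317/9 (U = -⅑*317 = -317/9 ≈ -35.222)
1/U = 1/(-317/9) = -9/317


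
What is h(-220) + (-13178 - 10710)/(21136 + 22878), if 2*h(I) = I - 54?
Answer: -3026903/22007 ≈ -137.54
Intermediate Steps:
h(I) = -27 + I/2 (h(I) = (I - 54)/2 = (-54 + I)/2 = -27 + I/2)
h(-220) + (-13178 - 10710)/(21136 + 22878) = (-27 + (½)*(-220)) + (-13178 - 10710)/(21136 + 22878) = (-27 - 110) - 23888/44014 = -137 - 23888*1/44014 = -137 - 11944/22007 = -3026903/22007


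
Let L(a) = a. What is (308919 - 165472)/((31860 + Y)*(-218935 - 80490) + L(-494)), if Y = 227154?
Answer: -143447/77555267444 ≈ -1.8496e-6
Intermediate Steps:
(308919 - 165472)/((31860 + Y)*(-218935 - 80490) + L(-494)) = (308919 - 165472)/((31860 + 227154)*(-218935 - 80490) - 494) = 143447/(259014*(-299425) - 494) = 143447/(-77555266950 - 494) = 143447/(-77555267444) = 143447*(-1/77555267444) = -143447/77555267444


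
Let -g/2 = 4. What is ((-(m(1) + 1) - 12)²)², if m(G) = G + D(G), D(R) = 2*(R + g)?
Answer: 0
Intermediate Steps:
g = -8 (g = -2*4 = -8)
D(R) = -16 + 2*R (D(R) = 2*(R - 8) = 2*(-8 + R) = -16 + 2*R)
m(G) = -16 + 3*G (m(G) = G + (-16 + 2*G) = -16 + 3*G)
((-(m(1) + 1) - 12)²)² = ((-((-16 + 3*1) + 1) - 12)²)² = ((-((-16 + 3) + 1) - 12)²)² = ((-(-13 + 1) - 12)²)² = ((-1*(-12) - 12)²)² = ((12 - 12)²)² = (0²)² = 0² = 0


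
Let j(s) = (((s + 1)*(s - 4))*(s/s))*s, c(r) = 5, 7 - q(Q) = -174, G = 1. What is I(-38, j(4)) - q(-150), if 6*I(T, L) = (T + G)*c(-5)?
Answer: -1271/6 ≈ -211.83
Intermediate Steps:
q(Q) = 181 (q(Q) = 7 - 1*(-174) = 7 + 174 = 181)
j(s) = s*(1 + s)*(-4 + s) (j(s) = (((1 + s)*(-4 + s))*1)*s = ((1 + s)*(-4 + s))*s = s*(1 + s)*(-4 + s))
I(T, L) = ⅚ + 5*T/6 (I(T, L) = ((T + 1)*5)/6 = ((1 + T)*5)/6 = (5 + 5*T)/6 = ⅚ + 5*T/6)
I(-38, j(4)) - q(-150) = (⅚ + (⅚)*(-38)) - 1*181 = (⅚ - 95/3) - 181 = -185/6 - 181 = -1271/6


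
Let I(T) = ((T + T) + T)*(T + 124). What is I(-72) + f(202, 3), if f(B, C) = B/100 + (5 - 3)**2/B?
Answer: -56711299/5050 ≈ -11230.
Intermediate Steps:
f(B, C) = 4/B + B/100 (f(B, C) = B*(1/100) + 2**2/B = B/100 + 4/B = 4/B + B/100)
I(T) = 3*T*(124 + T) (I(T) = (2*T + T)*(124 + T) = (3*T)*(124 + T) = 3*T*(124 + T))
I(-72) + f(202, 3) = 3*(-72)*(124 - 72) + (4/202 + (1/100)*202) = 3*(-72)*52 + (4*(1/202) + 101/50) = -11232 + (2/101 + 101/50) = -11232 + 10301/5050 = -56711299/5050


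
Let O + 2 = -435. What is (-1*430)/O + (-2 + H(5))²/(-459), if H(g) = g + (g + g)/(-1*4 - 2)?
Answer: 1769338/1805247 ≈ 0.98011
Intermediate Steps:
O = -437 (O = -2 - 435 = -437)
H(g) = 2*g/3 (H(g) = g + (2*g)/(-4 - 2) = g + (2*g)/(-6) = g + (2*g)*(-⅙) = g - g/3 = 2*g/3)
(-1*430)/O + (-2 + H(5))²/(-459) = -1*430/(-437) + (-2 + (⅔)*5)²/(-459) = -430*(-1/437) + (-2 + 10/3)²*(-1/459) = 430/437 + (4/3)²*(-1/459) = 430/437 + (16/9)*(-1/459) = 430/437 - 16/4131 = 1769338/1805247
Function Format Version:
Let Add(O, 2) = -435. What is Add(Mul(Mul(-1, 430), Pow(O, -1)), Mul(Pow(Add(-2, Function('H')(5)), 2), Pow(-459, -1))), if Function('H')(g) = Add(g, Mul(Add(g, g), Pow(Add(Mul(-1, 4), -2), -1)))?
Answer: Rational(1769338, 1805247) ≈ 0.98011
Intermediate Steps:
O = -437 (O = Add(-2, -435) = -437)
Function('H')(g) = Mul(Rational(2, 3), g) (Function('H')(g) = Add(g, Mul(Mul(2, g), Pow(Add(-4, -2), -1))) = Add(g, Mul(Mul(2, g), Pow(-6, -1))) = Add(g, Mul(Mul(2, g), Rational(-1, 6))) = Add(g, Mul(Rational(-1, 3), g)) = Mul(Rational(2, 3), g))
Add(Mul(Mul(-1, 430), Pow(O, -1)), Mul(Pow(Add(-2, Function('H')(5)), 2), Pow(-459, -1))) = Add(Mul(Mul(-1, 430), Pow(-437, -1)), Mul(Pow(Add(-2, Mul(Rational(2, 3), 5)), 2), Pow(-459, -1))) = Add(Mul(-430, Rational(-1, 437)), Mul(Pow(Add(-2, Rational(10, 3)), 2), Rational(-1, 459))) = Add(Rational(430, 437), Mul(Pow(Rational(4, 3), 2), Rational(-1, 459))) = Add(Rational(430, 437), Mul(Rational(16, 9), Rational(-1, 459))) = Add(Rational(430, 437), Rational(-16, 4131)) = Rational(1769338, 1805247)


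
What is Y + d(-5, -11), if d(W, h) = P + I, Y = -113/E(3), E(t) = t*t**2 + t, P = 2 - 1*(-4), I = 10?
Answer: 367/30 ≈ 12.233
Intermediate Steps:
P = 6 (P = 2 + 4 = 6)
E(t) = t + t**3 (E(t) = t**3 + t = t + t**3)
Y = -113/30 (Y = -113/(3 + 3**3) = -113/(3 + 27) = -113/30 ≈ -3.7667)
d(W, h) = 16 (d(W, h) = 6 + 10 = 16)
Y + d(-5, -11) = -113/30 + 16 = 367/30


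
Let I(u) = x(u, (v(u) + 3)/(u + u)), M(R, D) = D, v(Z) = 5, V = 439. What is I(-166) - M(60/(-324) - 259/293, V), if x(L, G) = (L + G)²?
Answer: 186864129/6889 ≈ 27125.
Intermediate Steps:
x(L, G) = (G + L)²
I(u) = (u + 4/u)² (I(u) = ((5 + 3)/(u + u) + u)² = (8/((2*u)) + u)² = (8*(1/(2*u)) + u)² = (4/u + u)² = (u + 4/u)²)
I(-166) - M(60/(-324) - 259/293, V) = (4 + (-166)²)²/(-166)² - 1*439 = (4 + 27556)²/27556 - 439 = (1/27556)*27560² - 439 = (1/27556)*759553600 - 439 = 189888400/6889 - 439 = 186864129/6889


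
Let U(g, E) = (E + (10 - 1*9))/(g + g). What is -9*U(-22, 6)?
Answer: 63/44 ≈ 1.4318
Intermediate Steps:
U(g, E) = (1 + E)/(2*g) (U(g, E) = (E + (10 - 9))/((2*g)) = (E + 1)*(1/(2*g)) = (1 + E)*(1/(2*g)) = (1 + E)/(2*g))
-9*U(-22, 6) = -9*(1 + 6)/(2*(-22)) = -9*(-1)*7/(2*22) = -9*(-7/44) = 63/44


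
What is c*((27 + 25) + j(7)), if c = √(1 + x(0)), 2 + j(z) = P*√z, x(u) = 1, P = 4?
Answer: 4*√14 + 50*√2 ≈ 85.677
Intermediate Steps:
j(z) = -2 + 4*√z
c = √2 (c = √(1 + 1) = √2 ≈ 1.4142)
c*((27 + 25) + j(7)) = √2*((27 + 25) + (-2 + 4*√7)) = √2*(52 + (-2 + 4*√7)) = √2*(50 + 4*√7)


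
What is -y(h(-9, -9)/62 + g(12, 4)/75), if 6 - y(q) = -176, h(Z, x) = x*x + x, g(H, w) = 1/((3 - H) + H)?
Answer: -182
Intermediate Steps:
g(H, w) = 1/3
h(Z, x) = x + x**2 (h(Z, x) = x**2 + x = x + x**2)
y(q) = 182 (y(q) = 6 - 1*(-176) = 6 + 176 = 182)
-y(h(-9, -9)/62 + g(12, 4)/75) = -1*182 = -182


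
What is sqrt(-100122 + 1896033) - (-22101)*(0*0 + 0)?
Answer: sqrt(1795911) ≈ 1340.1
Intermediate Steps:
sqrt(-100122 + 1896033) - (-22101)*(0*0 + 0) = sqrt(1795911) - (-22101)*(0 + 0) = sqrt(1795911) - (-22101)*0 = sqrt(1795911) - 1*0 = sqrt(1795911) + 0 = sqrt(1795911)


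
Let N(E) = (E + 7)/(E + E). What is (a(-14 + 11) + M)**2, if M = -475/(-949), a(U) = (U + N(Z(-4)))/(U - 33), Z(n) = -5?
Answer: 633579241/1823717025 ≈ 0.34741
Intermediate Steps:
N(E) = (7 + E)/(2*E) (N(E) = (7 + E)/((2*E)) = (7 + E)*(1/(2*E)) = (7 + E)/(2*E))
a(U) = (-1/5 + U)/(-33 + U) (a(U) = (U + (1/2)*(7 - 5)/(-5))/(U - 33) = (U + (1/2)*(-1/5)*2)/(-33 + U) = (U - 1/5)/(-33 + U) = (-1/5 + U)/(-33 + U))
M = 475/949 (M = -475*(-1/949) = 475/949 ≈ 0.50053)
(a(-14 + 11) + M)**2 = ((-1/5 + (-14 + 11))/(-33 + (-14 + 11)) + 475/949)**2 = ((-1/5 - 3)/(-33 - 3) + 475/949)**2 = (-16/5/(-36) + 475/949)**2 = (-1/36*(-16/5) + 475/949)**2 = (4/45 + 475/949)**2 = (25171/42705)**2 = 633579241/1823717025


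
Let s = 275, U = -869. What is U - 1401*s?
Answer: -386144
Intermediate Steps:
U - 1401*s = -869 - 1401*275 = -869 - 385275 = -386144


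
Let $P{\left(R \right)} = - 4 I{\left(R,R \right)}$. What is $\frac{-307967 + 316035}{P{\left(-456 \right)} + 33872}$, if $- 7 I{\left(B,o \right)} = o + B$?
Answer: $\frac{14119}{58364} \approx 0.24191$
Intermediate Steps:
$I{\left(B,o \right)} = - \frac{B}{7} - \frac{o}{7}$ ($I{\left(B,o \right)} = - \frac{o + B}{7} = - \frac{B + o}{7} = - \frac{B}{7} - \frac{o}{7}$)
$P{\left(R \right)} = \frac{8 R}{7}$ ($P{\left(R \right)} = - 4 \left(- \frac{R}{7} - \frac{R}{7}\right) = - 4 \left(- \frac{2 R}{7}\right) = \frac{8 R}{7}$)
$\frac{-307967 + 316035}{P{\left(-456 \right)} + 33872} = \frac{-307967 + 316035}{\frac{8}{7} \left(-456\right) + 33872} = \frac{8068}{- \frac{3648}{7} + 33872} = \frac{8068}{\frac{233456}{7}} = 8068 \cdot \frac{7}{233456} = \frac{14119}{58364}$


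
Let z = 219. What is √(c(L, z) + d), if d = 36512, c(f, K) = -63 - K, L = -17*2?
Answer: √36230 ≈ 190.34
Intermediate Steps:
L = -34
√(c(L, z) + d) = √((-63 - 1*219) + 36512) = √((-63 - 219) + 36512) = √(-282 + 36512) = √36230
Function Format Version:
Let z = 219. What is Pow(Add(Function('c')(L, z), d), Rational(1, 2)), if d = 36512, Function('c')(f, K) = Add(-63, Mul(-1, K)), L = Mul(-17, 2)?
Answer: Pow(36230, Rational(1, 2)) ≈ 190.34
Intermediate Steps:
L = -34
Pow(Add(Function('c')(L, z), d), Rational(1, 2)) = Pow(Add(Add(-63, Mul(-1, 219)), 36512), Rational(1, 2)) = Pow(Add(Add(-63, -219), 36512), Rational(1, 2)) = Pow(Add(-282, 36512), Rational(1, 2)) = Pow(36230, Rational(1, 2))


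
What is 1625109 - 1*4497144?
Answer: -2872035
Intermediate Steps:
1625109 - 1*4497144 = 1625109 - 4497144 = -2872035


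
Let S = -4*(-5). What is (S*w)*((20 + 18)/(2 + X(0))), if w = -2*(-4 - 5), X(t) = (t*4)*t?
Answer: 6840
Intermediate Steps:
X(t) = 4*t² (X(t) = (4*t)*t = 4*t²)
S = 20
w = 18 (w = -2*(-9) = 18)
(S*w)*((20 + 18)/(2 + X(0))) = (20*18)*((20 + 18)/(2 + 4*0²)) = 360*(38/(2 + 4*0)) = 360*(38/(2 + 0)) = 360*(38/2) = 360*(38*(½)) = 360*19 = 6840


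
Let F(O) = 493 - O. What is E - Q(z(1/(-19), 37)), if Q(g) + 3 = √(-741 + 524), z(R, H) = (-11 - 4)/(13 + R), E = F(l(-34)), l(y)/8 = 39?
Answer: 184 - I*√217 ≈ 184.0 - 14.731*I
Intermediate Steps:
l(y) = 312 (l(y) = 8*39 = 312)
E = 181 (E = 493 - 1*312 = 493 - 312 = 181)
z(R, H) = -15/(13 + R)
Q(g) = -3 + I*√217 (Q(g) = -3 + √(-741 + 524) = -3 + √(-217) = -3 + I*√217)
E - Q(z(1/(-19), 37)) = 181 - (-3 + I*√217) = 181 + (3 - I*√217) = 184 - I*√217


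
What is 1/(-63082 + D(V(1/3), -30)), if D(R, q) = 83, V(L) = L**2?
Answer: -1/62999 ≈ -1.5873e-5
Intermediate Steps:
1/(-63082 + D(V(1/3), -30)) = 1/(-63082 + 83) = 1/(-62999) = -1/62999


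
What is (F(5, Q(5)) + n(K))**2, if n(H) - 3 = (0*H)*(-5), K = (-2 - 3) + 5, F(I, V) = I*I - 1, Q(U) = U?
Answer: 729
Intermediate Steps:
F(I, V) = -1 + I**2 (F(I, V) = I**2 - 1 = -1 + I**2)
K = 0 (K = -5 + 5 = 0)
n(H) = 3 (n(H) = 3 + (0*H)*(-5) = 3 + 0*(-5) = 3 + 0 = 3)
(F(5, Q(5)) + n(K))**2 = ((-1 + 5**2) + 3)**2 = ((-1 + 25) + 3)**2 = (24 + 3)**2 = 27**2 = 729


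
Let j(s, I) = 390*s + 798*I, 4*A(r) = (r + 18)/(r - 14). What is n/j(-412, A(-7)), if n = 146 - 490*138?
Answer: 134948/321569 ≈ 0.41965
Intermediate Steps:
n = -67474 (n = 146 - 67620 = -67474)
A(r) = (18 + r)/(4*(-14 + r)) (A(r) = ((r + 18)/(r - 14))/4 = ((18 + r)/(-14 + r))/4 = (18 + r)/(4*(-14 + r)))
n/j(-412, A(-7)) = -67474/(390*(-412) + 798*((18 - 7)/(4*(-14 - 7)))) = -67474/(-160680 + 798*((¼)*11/(-21))) = -67474/(-160680 + 798*((¼)*(-1/21)*11)) = -67474/(-160680 + 798*(-11/84)) = -67474/(-160680 - 209/2) = -67474/(-321569/2) = -67474*(-2/321569) = 134948/321569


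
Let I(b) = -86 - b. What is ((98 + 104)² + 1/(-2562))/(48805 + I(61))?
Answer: 104539847/124661796 ≈ 0.83859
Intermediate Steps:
((98 + 104)² + 1/(-2562))/(48805 + I(61)) = ((98 + 104)² + 1/(-2562))/(48805 + (-86 - 1*61)) = (202² - 1/2562)/(48805 + (-86 - 61)) = (40804 - 1/2562)/(48805 - 147) = (104539847/2562)/48658 = (104539847/2562)*(1/48658) = 104539847/124661796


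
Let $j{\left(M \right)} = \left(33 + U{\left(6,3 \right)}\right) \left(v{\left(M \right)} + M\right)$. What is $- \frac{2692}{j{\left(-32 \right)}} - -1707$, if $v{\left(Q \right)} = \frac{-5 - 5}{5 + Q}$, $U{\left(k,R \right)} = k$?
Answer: $\frac{9487671}{5551} \approx 1709.2$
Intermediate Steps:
$v{\left(Q \right)} = - \frac{10}{5 + Q}$
$j{\left(M \right)} = - \frac{390}{5 + M} + 39 M$ ($j{\left(M \right)} = \left(33 + 6\right) \left(- \frac{10}{5 + M} + M\right) = 39 \left(M - \frac{10}{5 + M}\right) = - \frac{390}{5 + M} + 39 M$)
$- \frac{2692}{j{\left(-32 \right)}} - -1707 = - \frac{2692}{39 \frac{1}{5 - 32} \left(-10 - 32 \left(5 - 32\right)\right)} - -1707 = - \frac{2692}{39 \frac{1}{-27} \left(-10 - -864\right)} + 1707 = - \frac{2692}{39 \left(- \frac{1}{27}\right) \left(-10 + 864\right)} + 1707 = - \frac{2692}{39 \left(- \frac{1}{27}\right) 854} + 1707 = - \frac{2692}{- \frac{11102}{9}} + 1707 = \left(-2692\right) \left(- \frac{9}{11102}\right) + 1707 = \frac{12114}{5551} + 1707 = \frac{9487671}{5551}$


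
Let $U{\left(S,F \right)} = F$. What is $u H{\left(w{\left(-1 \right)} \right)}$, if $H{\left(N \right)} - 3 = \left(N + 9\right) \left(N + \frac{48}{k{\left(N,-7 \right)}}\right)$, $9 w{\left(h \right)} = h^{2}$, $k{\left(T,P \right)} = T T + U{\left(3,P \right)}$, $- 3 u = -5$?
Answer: $- \frac{6713485}{68769} \approx -97.624$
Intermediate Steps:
$u = \frac{5}{3}$ ($u = \left(- \frac{1}{3}\right) \left(-5\right) = \frac{5}{3} \approx 1.6667$)
$k{\left(T,P \right)} = P + T^{2}$ ($k{\left(T,P \right)} = T T + P = T^{2} + P = P + T^{2}$)
$w{\left(h \right)} = \frac{h^{2}}{9}$
$H{\left(N \right)} = 3 + \left(9 + N\right) \left(N + \frac{48}{-7 + N^{2}}\right)$ ($H{\left(N \right)} = 3 + \left(N + 9\right) \left(N + \frac{48}{-7 + N^{2}}\right) = 3 + \left(9 + N\right) \left(N + \frac{48}{-7 + N^{2}}\right)$)
$u H{\left(w{\left(-1 \right)} \right)} = \frac{5 \frac{432 + 48 \frac{\left(-1\right)^{2}}{9} + \left(-7 + \left(\frac{\left(-1\right)^{2}}{9}\right)^{2}\right) \left(3 + \left(\frac{\left(-1\right)^{2}}{9}\right)^{2} + 9 \frac{\left(-1\right)^{2}}{9}\right)}{-7 + \left(\frac{\left(-1\right)^{2}}{9}\right)^{2}}}{3} = \frac{5 \frac{432 + 48 \cdot \frac{1}{9} \cdot 1 + \left(-7 + \left(\frac{1}{9} \cdot 1\right)^{2}\right) \left(3 + \left(\frac{1}{9} \cdot 1\right)^{2} + 9 \cdot \frac{1}{9} \cdot 1\right)}{-7 + \left(\frac{1}{9} \cdot 1\right)^{2}}}{3} = \frac{5 \frac{432 + 48 \cdot \frac{1}{9} + \left(-7 + \left(\frac{1}{9}\right)^{2}\right) \left(3 + \left(\frac{1}{9}\right)^{2} + 9 \cdot \frac{1}{9}\right)}{-7 + \left(\frac{1}{9}\right)^{2}}}{3} = \frac{5 \frac{432 + \frac{16}{3} + \left(-7 + \frac{1}{81}\right) \left(3 + \frac{1}{81} + 1\right)}{-7 + \frac{1}{81}}}{3} = \frac{5 \frac{432 + \frac{16}{3} - \frac{183950}{6561}}{- \frac{566}{81}}}{3} = \frac{5 \left(- \frac{81 \left(432 + \frac{16}{3} - \frac{183950}{6561}\right)}{566}\right)}{3} = \frac{5 \left(\left(- \frac{81}{566}\right) \frac{2685394}{6561}\right)}{3} = \frac{5}{3} \left(- \frac{1342697}{22923}\right) = - \frac{6713485}{68769}$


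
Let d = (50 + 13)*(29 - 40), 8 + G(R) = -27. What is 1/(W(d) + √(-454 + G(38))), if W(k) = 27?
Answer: 9/406 - I*√489/1218 ≈ 0.022167 - 0.018155*I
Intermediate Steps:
G(R) = -35 (G(R) = -8 - 27 = -35)
d = -693 (d = 63*(-11) = -693)
1/(W(d) + √(-454 + G(38))) = 1/(27 + √(-454 - 35)) = 1/(27 + √(-489)) = 1/(27 + I*√489)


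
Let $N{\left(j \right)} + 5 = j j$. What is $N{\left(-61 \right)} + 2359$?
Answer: $6075$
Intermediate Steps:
$N{\left(j \right)} = -5 + j^{2}$ ($N{\left(j \right)} = -5 + j j = -5 + j^{2}$)
$N{\left(-61 \right)} + 2359 = \left(-5 + \left(-61\right)^{2}\right) + 2359 = \left(-5 + 3721\right) + 2359 = 3716 + 2359 = 6075$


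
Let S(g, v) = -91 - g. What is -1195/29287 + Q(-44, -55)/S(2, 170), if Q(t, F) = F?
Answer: 1499650/2723691 ≈ 0.55059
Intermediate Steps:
-1195/29287 + Q(-44, -55)/S(2, 170) = -1195/29287 - 55/(-91 - 1*2) = -1195*1/29287 - 55/(-91 - 2) = -1195/29287 - 55/(-93) = -1195/29287 - 55*(-1/93) = -1195/29287 + 55/93 = 1499650/2723691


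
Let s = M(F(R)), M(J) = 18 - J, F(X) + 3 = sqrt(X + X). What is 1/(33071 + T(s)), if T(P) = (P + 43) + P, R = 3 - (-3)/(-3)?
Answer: 1/33152 ≈ 3.0164e-5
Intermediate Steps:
R = 2 (R = 3 - (-3)*(-1)/3 = 3 - 1*1 = 3 - 1 = 2)
F(X) = -3 + sqrt(2)*sqrt(X) (F(X) = -3 + sqrt(X + X) = -3 + sqrt(2*X) = -3 + sqrt(2)*sqrt(X))
s = 19 (s = 18 - (-3 + sqrt(2)*sqrt(2)) = 18 - (-3 + 2) = 18 - 1*(-1) = 18 + 1 = 19)
T(P) = 43 + 2*P (T(P) = (43 + P) + P = 43 + 2*P)
1/(33071 + T(s)) = 1/(33071 + (43 + 2*19)) = 1/(33071 + (43 + 38)) = 1/(33071 + 81) = 1/33152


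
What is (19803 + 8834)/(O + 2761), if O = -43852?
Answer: -28637/41091 ≈ -0.69692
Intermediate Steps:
(19803 + 8834)/(O + 2761) = (19803 + 8834)/(-43852 + 2761) = 28637/(-41091) = 28637*(-1/41091) = -28637/41091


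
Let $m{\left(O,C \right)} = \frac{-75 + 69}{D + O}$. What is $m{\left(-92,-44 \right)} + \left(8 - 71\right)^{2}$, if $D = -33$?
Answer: $\frac{496131}{125} \approx 3969.0$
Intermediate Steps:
$m{\left(O,C \right)} = - \frac{6}{-33 + O}$ ($m{\left(O,C \right)} = \frac{-75 + 69}{-33 + O} = - \frac{6}{-33 + O}$)
$m{\left(-92,-44 \right)} + \left(8 - 71\right)^{2} = - \frac{6}{-33 - 92} + \left(8 - 71\right)^{2} = - \frac{6}{-125} + \left(-63\right)^{2} = \left(-6\right) \left(- \frac{1}{125}\right) + 3969 = \frac{6}{125} + 3969 = \frac{496131}{125}$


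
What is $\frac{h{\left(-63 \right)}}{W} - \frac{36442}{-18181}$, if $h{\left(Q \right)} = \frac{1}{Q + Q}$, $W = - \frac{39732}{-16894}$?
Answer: $\frac{91064978365}{45509151996} \approx 2.001$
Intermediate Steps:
$W = \frac{19866}{8447}$ ($W = \left(-39732\right) \left(- \frac{1}{16894}\right) = \frac{19866}{8447} \approx 2.3518$)
$h{\left(Q \right)} = \frac{1}{2 Q}$
$\frac{h{\left(-63 \right)}}{W} - \frac{36442}{-18181} = \frac{\frac{1}{2} \frac{1}{-63}}{\frac{19866}{8447}} - \frac{36442}{-18181} = \frac{1}{2} \left(- \frac{1}{63}\right) \frac{8447}{19866} - - \frac{36442}{18181} = \left(- \frac{1}{126}\right) \frac{8447}{19866} + \frac{36442}{18181} = - \frac{8447}{2503116} + \frac{36442}{18181} = \frac{91064978365}{45509151996}$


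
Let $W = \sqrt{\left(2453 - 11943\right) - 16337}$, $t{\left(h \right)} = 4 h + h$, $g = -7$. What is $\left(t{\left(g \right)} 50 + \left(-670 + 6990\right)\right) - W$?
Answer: $4570 - i \sqrt{25827} \approx 4570.0 - 160.71 i$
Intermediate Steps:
$t{\left(h \right)} = 5 h$
$W = i \sqrt{25827}$ ($W = \sqrt{-9490 - 16337} = \sqrt{-25827} = i \sqrt{25827} \approx 160.71 i$)
$\left(t{\left(g \right)} 50 + \left(-670 + 6990\right)\right) - W = \left(5 \left(-7\right) 50 + \left(-670 + 6990\right)\right) - i \sqrt{25827} = \left(\left(-35\right) 50 + 6320\right) - i \sqrt{25827} = \left(-1750 + 6320\right) - i \sqrt{25827} = 4570 - i \sqrt{25827}$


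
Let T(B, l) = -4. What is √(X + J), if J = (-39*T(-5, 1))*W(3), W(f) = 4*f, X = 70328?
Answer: 190*√2 ≈ 268.70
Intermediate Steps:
J = 1872 (J = (-39*(-4))*(4*3) = 156*12 = 1872)
√(X + J) = √(70328 + 1872) = √72200 = 190*√2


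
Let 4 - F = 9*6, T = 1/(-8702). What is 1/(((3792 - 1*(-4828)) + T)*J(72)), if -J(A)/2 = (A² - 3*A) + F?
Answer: -4351/368905273402 ≈ -1.1794e-8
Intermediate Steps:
T = -1/8702 ≈ -0.00011492
F = -50 (F = 4 - 9*6 = 4 - 1*54 = 4 - 54 = -50)
J(A) = 100 - 2*A² + 6*A (J(A) = -2*((A² - 3*A) - 50) = -2*(-50 + A² - 3*A) = 100 - 2*A² + 6*A)
1/(((3792 - 1*(-4828)) + T)*J(72)) = 1/(((3792 - 1*(-4828)) - 1/8702)*(100 - 2*72² + 6*72)) = 1/(((3792 + 4828) - 1/8702)*(100 - 2*5184 + 432)) = 1/((8620 - 1/8702)*(100 - 10368 + 432)) = 1/((75011239/8702)*(-9836)) = (8702/75011239)*(-1/9836) = -4351/368905273402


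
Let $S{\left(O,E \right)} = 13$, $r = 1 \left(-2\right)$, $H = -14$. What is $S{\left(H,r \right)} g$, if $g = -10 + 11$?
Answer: $13$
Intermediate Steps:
$r = -2$
$g = 1$
$S{\left(H,r \right)} g = 13 \cdot 1 = 13$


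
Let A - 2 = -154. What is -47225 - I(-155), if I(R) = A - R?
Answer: -47228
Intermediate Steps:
A = -152 (A = 2 - 154 = -152)
I(R) = -152 - R
-47225 - I(-155) = -47225 - (-152 - 1*(-155)) = -47225 - (-152 + 155) = -47225 - 1*3 = -47225 - 3 = -47228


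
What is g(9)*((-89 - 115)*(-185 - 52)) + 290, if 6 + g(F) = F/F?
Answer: -241450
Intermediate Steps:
g(F) = -5 (g(F) = -6 + F/F = -6 + 1 = -5)
g(9)*((-89 - 115)*(-185 - 52)) + 290 = -5*(-89 - 115)*(-185 - 52) + 290 = -(-1020)*(-237) + 290 = -5*48348 + 290 = -241740 + 290 = -241450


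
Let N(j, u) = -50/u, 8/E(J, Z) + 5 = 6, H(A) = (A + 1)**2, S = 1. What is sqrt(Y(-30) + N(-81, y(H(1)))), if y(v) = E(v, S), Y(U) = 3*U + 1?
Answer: I*sqrt(381)/2 ≈ 9.7596*I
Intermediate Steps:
H(A) = (1 + A)**2
E(J, Z) = 8 (E(J, Z) = 8/(-5 + 6) = 8/1 = 8*1 = 8)
Y(U) = 1 + 3*U
y(v) = 8
sqrt(Y(-30) + N(-81, y(H(1)))) = sqrt((1 + 3*(-30)) - 50/8) = sqrt((1 - 90) - 50*1/8) = sqrt(-89 - 25/4) = sqrt(-381/4) = I*sqrt(381)/2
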